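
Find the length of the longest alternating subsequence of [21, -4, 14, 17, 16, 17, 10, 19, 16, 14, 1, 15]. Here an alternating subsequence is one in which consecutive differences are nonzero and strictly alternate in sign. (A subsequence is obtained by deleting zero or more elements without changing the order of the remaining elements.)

9

A longest alternating subsequence is 21, -4, 17, 16, 17, 10, 19, 14, 15 (positions 1,2,4,5,6,7,8,10,12); its 8 consecutive differences strictly alternate in sign, and length 9 is optimal.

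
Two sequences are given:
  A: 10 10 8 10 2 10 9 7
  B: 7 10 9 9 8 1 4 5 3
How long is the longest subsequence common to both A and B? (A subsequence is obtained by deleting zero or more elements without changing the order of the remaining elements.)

Backtracking the LCS table gives one alignment: 10 (A1,B2) → 8 (A3,B5).
So the longest common subsequence has length 2.

2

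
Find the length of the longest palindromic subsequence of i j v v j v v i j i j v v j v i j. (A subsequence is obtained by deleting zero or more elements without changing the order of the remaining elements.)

One longest palindromic subsequence is jvjvvjijvvjvj (positions 2,4,5,6,7,9,10,11,12,13,14,15,17); it reads the same forward and backward, and the interval DP gives dp[1][17] = 13.

13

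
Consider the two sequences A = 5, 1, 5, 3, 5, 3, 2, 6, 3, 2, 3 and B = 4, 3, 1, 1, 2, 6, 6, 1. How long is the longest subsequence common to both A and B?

3

Backtracking the LCS table gives one alignment: 1 (A2,B4) → 2 (A7,B5) → 6 (A8,B7).
So the longest common subsequence has length 3.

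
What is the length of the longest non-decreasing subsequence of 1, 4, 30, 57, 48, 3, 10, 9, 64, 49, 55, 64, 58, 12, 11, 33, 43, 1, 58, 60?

Let dp[i] be the longest non-decreasing subsequence ending at position i. Then dp = [1, 2, 3, 4, 4, 2, 3, 3, 5, 5, 6, 7, 7, 4, 4, 5, 6, 2, 8, 9].
The maximum is 9; one witness is 1, 4, 30, 48, 49, 55, 58, 58, 60 at positions 1,2,3,5,10,11,13,19,20.

9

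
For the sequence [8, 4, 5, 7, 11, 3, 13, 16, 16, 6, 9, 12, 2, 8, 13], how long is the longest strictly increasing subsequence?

6

Let dp[i] be the longest increasing subsequence ending at position i. Then dp = [1, 1, 2, 3, 4, 1, 5, 6, 6, 3, 4, 5, 1, 4, 6].
The maximum is 6; one witness is 4, 5, 7, 11, 13, 16 at positions 2,3,4,5,7,8.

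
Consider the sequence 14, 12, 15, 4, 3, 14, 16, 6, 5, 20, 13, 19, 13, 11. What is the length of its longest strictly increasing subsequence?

Scanning left to right, the best length ending at each element is: 14→1, 12→1, 15→2, 4→1, 3→1, 14→2, 16→3, 6→2, 5→2, 20→4, 13→3, 19→4, 13→3, 11→3.
So the longest increasing subsequence has length 4, e.g. 14, 15, 16, 20.

4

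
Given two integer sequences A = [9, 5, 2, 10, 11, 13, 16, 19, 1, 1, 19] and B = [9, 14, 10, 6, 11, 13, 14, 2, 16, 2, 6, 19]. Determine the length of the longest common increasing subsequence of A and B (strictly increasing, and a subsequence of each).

6

A longest common strictly increasing subsequence is 9, 10, 11, 13, 16, 19 (length 6); it appears in order in both A and B, and no longer such subsequence exists.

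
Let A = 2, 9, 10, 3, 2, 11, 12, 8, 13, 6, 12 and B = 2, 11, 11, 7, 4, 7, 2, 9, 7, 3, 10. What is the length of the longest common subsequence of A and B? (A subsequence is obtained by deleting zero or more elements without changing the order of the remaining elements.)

A longest common subsequence is 2, 9, 10 (length 3); the LCS DP confirms no longer common subsequence exists.

3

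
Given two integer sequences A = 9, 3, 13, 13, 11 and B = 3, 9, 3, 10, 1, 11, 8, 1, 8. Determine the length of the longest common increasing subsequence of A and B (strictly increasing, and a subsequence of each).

2

A longest common strictly increasing subsequence is 3, 11 (length 2); it appears in order in both A and B, and no longer such subsequence exists.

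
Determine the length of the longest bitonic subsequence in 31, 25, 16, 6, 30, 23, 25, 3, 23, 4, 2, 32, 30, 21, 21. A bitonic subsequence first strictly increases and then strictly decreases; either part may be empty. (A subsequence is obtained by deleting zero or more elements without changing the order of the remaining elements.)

Let inc[i] be the LIS ending at i and dec[i] the longest strictly decreasing subsequence starting at i. inc = [1, 1, 1, 1, 2, 2, 3, 1, 2, 2, 1, 4, 4, 3, 3], dec = [6, 5, 4, 3, 5, 3, 4, 2, 3, 2, 1, 3, 2, 1, 1].
max_i inc[i]+dec[i]−1 = 6, with one witness 31, 30, 25, 23, 4, 2.

6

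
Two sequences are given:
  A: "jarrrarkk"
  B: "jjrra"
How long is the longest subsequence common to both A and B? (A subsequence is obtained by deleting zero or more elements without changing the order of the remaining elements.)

4

A longest common subsequence is jrra (length 4); the LCS DP confirms no longer common subsequence exists.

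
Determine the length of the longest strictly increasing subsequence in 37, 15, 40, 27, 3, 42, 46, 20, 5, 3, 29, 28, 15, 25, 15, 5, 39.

One longest increasing subsequence is 3, 5, 15, 25, 39 (positions 5,9,13,14,17), of length 5; no longer one exists.

5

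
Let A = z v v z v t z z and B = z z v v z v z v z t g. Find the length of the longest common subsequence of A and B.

7

A longest common subsequence is zvvzvzz (length 7); the LCS DP confirms no longer common subsequence exists.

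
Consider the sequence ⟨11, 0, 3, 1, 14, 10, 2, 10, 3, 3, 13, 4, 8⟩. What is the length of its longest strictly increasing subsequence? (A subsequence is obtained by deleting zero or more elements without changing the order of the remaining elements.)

Scanning left to right, the best length ending at each element is: 11→1, 0→1, 3→2, 1→2, 14→3, 10→3, 2→3, 10→4, 3→4, 3→4, 13→5, 4→5, 8→6.
So the longest increasing subsequence has length 6, e.g. 0, 1, 2, 3, 4, 8.

6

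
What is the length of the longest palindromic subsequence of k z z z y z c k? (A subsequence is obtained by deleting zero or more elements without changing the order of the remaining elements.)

6

One longest palindromic subsequence is kzzzzk (positions 1,2,3,4,6,8); it reads the same forward and backward, and the interval DP gives dp[1][8] = 6.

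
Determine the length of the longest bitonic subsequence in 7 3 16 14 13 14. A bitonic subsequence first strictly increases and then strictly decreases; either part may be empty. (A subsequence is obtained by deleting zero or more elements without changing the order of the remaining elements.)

Let inc[i] be the LIS ending at i and dec[i] the longest strictly decreasing subsequence starting at i. inc = [1, 1, 2, 2, 2, 3], dec = [2, 1, 3, 2, 1, 1].
max_i inc[i]+dec[i]−1 = 4, with one witness 7, 16, 14, 13.

4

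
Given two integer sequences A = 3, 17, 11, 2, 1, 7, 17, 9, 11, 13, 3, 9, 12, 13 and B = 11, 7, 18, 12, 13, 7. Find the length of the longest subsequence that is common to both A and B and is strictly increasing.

3

For each value that appears in both, track the longest common increasing run ending there.
The best achievable length is 3; one witness is 11, 12, 13 (A-positions 3,13,14, B-positions 1,4,5).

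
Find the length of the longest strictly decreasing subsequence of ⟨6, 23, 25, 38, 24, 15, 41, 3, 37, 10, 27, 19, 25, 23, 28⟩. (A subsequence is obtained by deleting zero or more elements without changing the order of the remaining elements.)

5

Let dp[i] be the longest decreasing subsequence ending at position i. Then dp = [1, 1, 1, 1, 2, 3, 1, 4, 2, 4, 3, 4, 4, 5, 3].
The maximum is 5; one witness is 38, 37, 27, 25, 23 at positions 4,9,11,13,14.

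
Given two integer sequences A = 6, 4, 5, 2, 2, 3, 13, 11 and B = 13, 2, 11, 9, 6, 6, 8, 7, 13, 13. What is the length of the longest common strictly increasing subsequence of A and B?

2

A longest common strictly increasing subsequence is 2, 11 (length 2); it appears in order in both A and B, and no longer such subsequence exists.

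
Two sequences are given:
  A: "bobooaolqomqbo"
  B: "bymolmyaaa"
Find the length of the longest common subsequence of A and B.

4

Backtracking the LCS table gives one alignment: b (A1,B1) → o (A7,B4) → l (A8,B5) → m (A11,B6).
So the longest common subsequence has length 4.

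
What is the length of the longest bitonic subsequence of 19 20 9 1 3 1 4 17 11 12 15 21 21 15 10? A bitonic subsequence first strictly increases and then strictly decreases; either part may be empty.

Let inc[i] be the LIS ending at i and dec[i] the longest strictly decreasing subsequence starting at i. inc = [1, 2, 1, 1, 2, 1, 3, 4, 4, 5, 6, 7, 7, 6, 4], dec = [4, 4, 3, 1, 2, 1, 1, 3, 2, 2, 2, 3, 3, 2, 1].
max_i inc[i]+dec[i]−1 = 9, with one witness 1, 3, 4, 11, 12, 15, 21, 15, 10.

9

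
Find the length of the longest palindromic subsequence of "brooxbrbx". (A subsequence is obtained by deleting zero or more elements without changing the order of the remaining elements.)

Using dp[i][j] = 2 + dp[i+1][j−1] if the ends match, else max(dp[i+1][j], dp[i][j−1]):
dp[1][9] = 6. A witness is broorb at positions 1,2,3,4,7,8.

6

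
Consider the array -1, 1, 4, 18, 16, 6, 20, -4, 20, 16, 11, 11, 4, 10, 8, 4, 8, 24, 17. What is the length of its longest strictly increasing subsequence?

Let dp[i] be the longest increasing subsequence ending at position i. Then dp = [1, 2, 3, 4, 4, 4, 5, 1, 5, 5, 5, 5, 3, 5, 5, 3, 5, 6, 6].
The maximum is 6; one witness is -1, 1, 4, 18, 20, 24 at positions 1,2,3,4,7,18.

6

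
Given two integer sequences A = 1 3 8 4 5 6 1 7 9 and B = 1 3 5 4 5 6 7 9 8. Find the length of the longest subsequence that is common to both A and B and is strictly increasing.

7

A longest common strictly increasing subsequence is 1, 3, 4, 5, 6, 7, 9 (length 7); it appears in order in both A and B, and no longer such subsequence exists.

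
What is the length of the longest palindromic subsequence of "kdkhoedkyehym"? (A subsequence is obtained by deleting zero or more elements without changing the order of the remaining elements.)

One longest palindromic subsequence is heyeh (positions 4,6,9,10,11); it reads the same forward and backward, and the interval DP gives dp[1][13] = 5.

5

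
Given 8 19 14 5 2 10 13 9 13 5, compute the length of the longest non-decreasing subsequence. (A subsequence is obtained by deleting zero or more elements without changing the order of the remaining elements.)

One longest non-decreasing subsequence is 8, 10, 13, 13 (positions 1,6,7,9), of length 4; no longer one exists.

4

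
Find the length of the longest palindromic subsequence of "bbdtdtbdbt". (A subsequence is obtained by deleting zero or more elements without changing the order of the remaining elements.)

Using dp[i][j] = 2 + dp[i+1][j−1] if the ends match, else max(dp[i+1][j], dp[i][j−1]):
dp[1][10] = 7. A witness is bdtdtdb at positions 2,3,4,5,6,8,9.

7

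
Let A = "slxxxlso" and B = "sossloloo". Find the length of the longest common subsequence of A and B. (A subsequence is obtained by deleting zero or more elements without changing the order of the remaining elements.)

A longest common subsequence is sllo (length 4); the LCS DP confirms no longer common subsequence exists.

4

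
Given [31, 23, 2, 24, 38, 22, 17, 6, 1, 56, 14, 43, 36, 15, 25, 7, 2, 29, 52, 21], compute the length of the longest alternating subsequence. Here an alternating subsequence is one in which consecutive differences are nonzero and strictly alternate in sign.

12

Track the best alternating length ending on an up-step vs a down-step at each position: up/down = 1/1, 1/2, 1/2, 3/2, 3/1, 3/4, 3/4, 3/4, 1/4, 5/1, 5/6, 7/6, 7/8, 7/8, 9/8, 5/10, 5/10, 11/8, 11/6, 11/12.
The maximum over both is 12; one such subsequence is 31, 23, 24, 22, 56, 14, 43, 15, 25, 7, 29, 21.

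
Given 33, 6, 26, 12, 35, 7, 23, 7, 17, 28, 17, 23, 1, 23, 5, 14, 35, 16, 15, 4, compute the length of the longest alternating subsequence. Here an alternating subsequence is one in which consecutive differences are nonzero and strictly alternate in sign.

16

A longest alternating subsequence is 33, 6, 26, 12, 35, 7, 23, 7, 28, 17, 23, 1, 23, 5, 35, 16 (positions 1,2,3,4,5,6,7,8,10,11,12,13,14,15,17,18); its 15 consecutive differences strictly alternate in sign, and length 16 is optimal.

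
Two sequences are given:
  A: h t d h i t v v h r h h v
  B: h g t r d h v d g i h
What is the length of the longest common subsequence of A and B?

A longest common subsequence is htdhih (length 6); the LCS DP confirms no longer common subsequence exists.

6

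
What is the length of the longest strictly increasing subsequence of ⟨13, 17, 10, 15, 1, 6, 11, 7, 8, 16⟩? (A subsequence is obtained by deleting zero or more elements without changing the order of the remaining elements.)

Let dp[i] be the longest increasing subsequence ending at position i. Then dp = [1, 2, 1, 2, 1, 2, 3, 3, 4, 5].
The maximum is 5; one witness is 1, 6, 7, 8, 16 at positions 5,6,8,9,10.

5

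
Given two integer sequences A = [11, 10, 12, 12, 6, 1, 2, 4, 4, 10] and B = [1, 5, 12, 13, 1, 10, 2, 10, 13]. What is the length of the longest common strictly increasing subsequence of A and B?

3

A longest common strictly increasing subsequence is 1, 2, 10 (length 3); it appears in order in both A and B, and no longer such subsequence exists.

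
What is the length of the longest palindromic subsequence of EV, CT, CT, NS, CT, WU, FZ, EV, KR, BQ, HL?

5

Using dp[i][j] = 2 + dp[i+1][j−1] if the ends match, else max(dp[i+1][j], dp[i][j−1]):
dp[1][11] = 5. A witness is EV CT NS CT EV at positions 1,3,4,5,8.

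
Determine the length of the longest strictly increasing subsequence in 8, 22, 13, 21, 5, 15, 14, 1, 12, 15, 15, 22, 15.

Scanning left to right, the best length ending at each element is: 8→1, 22→2, 13→2, 21→3, 5→1, 15→3, 14→3, 1→1, 12→2, 15→4, 15→4, 22→5, 15→4.
So the longest increasing subsequence has length 5, e.g. 8, 13, 14, 15, 22.

5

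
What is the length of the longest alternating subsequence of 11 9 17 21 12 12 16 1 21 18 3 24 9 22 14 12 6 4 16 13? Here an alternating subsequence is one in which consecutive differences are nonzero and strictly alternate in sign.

14

Track the best alternating length ending on an up-step vs a down-step at each position: up/down = 1/1, 1/2, 3/1, 3/1, 3/4, 3/4, 5/4, 1/6, 7/1, 7/8, 7/8, 9/1, 9/10, 11/10, 11/12, 11/12, 9/12, 9/12, 13/12, 13/14.
The maximum over both is 14; one such subsequence is 11, 9, 17, 12, 16, 1, 21, 18, 24, 9, 22, 14, 16, 13.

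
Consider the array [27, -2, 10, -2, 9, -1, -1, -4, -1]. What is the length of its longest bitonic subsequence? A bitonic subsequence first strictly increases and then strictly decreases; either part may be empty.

5

One longest bitonic subsequence is 27, 10, 9, -1, -4 (positions 1,3,5,7,8): it rises to 27 then falls. Length 5 is optimal.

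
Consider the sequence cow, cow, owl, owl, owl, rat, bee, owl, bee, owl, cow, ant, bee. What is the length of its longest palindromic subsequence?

One longest palindromic subsequence is cow owl bee owl bee owl cow (positions 2,3,7,8,9,10,11); it reads the same forward and backward, and the interval DP gives dp[1][13] = 7.

7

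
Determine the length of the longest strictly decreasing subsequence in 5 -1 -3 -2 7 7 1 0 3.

Let dp[i] be the longest decreasing subsequence ending at position i. Then dp = [1, 2, 3, 3, 1, 1, 2, 3, 2].
The maximum is 3; one witness is 5, -1, -3 at positions 1,2,3.

3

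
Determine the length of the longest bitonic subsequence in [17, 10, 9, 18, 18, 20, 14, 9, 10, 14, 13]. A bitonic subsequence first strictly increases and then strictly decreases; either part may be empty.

5

Let inc[i] be the LIS ending at i and dec[i] the longest strictly decreasing subsequence starting at i. inc = [1, 1, 1, 2, 2, 3, 2, 1, 2, 3, 3], dec = [3, 2, 1, 3, 3, 3, 2, 1, 1, 2, 1].
max_i inc[i]+dec[i]−1 = 5, with one witness 17, 18, 20, 14, 13.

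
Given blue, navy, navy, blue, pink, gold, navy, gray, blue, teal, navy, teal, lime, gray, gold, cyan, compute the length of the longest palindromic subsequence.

Using dp[i][j] = 2 + dp[i+1][j−1] if the ends match, else max(dp[i+1][j], dp[i][j−1]):
dp[1][16] = 7. A witness is gold gray teal navy teal gray gold at positions 6,8,10,11,12,14,15.

7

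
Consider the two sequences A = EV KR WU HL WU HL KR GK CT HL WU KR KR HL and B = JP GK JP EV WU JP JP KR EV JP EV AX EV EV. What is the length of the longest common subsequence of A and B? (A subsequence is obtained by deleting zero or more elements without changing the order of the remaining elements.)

A longest common subsequence is EV, WU, KR (length 3); the LCS DP confirms no longer common subsequence exists.

3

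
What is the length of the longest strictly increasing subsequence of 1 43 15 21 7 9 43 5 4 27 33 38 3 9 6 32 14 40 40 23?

Let dp[i] be the longest increasing subsequence ending at position i. Then dp = [1, 2, 2, 3, 2, 3, 4, 2, 2, 4, 5, 6, 2, 3, 3, 5, 4, 7, 7, 5].
The maximum is 7; one witness is 1, 15, 21, 27, 33, 38, 40 at positions 1,3,4,10,11,12,18.

7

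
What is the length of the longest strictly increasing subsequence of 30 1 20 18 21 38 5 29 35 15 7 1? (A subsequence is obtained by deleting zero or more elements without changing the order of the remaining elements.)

Scanning left to right, the best length ending at each element is: 30→1, 1→1, 20→2, 18→2, 21→3, 38→4, 5→2, 29→4, 35→5, 15→3, 7→3, 1→1.
So the longest increasing subsequence has length 5, e.g. 1, 20, 21, 29, 35.

5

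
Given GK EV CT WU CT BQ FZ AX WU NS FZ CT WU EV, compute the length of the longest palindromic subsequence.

9

One longest palindromic subsequence is EV WU CT FZ NS FZ CT WU EV (positions 2,4,5,7,10,11,12,13,14); it reads the same forward and backward, and the interval DP gives dp[1][14] = 9.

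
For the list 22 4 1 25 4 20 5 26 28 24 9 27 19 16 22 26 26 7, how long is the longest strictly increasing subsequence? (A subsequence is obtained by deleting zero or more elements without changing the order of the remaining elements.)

Let dp[i] be the longest increasing subsequence ending at position i. Then dp = [1, 1, 1, 2, 2, 3, 3, 4, 5, 4, 4, 5, 5, 5, 6, 7, 7, 4].
The maximum is 7; one witness is 1, 4, 5, 9, 19, 22, 26 at positions 3,5,7,11,13,15,16.

7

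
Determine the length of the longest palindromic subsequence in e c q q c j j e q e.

6

Using dp[i][j] = 2 + dp[i+1][j−1] if the ends match, else max(dp[i+1][j], dp[i][j−1]):
dp[1][10] = 6. A witness is eqjjqe at positions 1,3,6,7,9,10.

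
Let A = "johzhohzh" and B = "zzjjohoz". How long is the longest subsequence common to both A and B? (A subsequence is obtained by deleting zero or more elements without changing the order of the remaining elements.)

5

A longest common subsequence is johoz (length 5); the LCS DP confirms no longer common subsequence exists.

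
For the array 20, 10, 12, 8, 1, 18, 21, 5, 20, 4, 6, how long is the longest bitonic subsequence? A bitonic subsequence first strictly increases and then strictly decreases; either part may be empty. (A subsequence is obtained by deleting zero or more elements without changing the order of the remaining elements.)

Let inc[i] be the LIS ending at i and dec[i] the longest strictly decreasing subsequence starting at i. inc = [1, 1, 2, 1, 1, 3, 4, 2, 4, 2, 3], dec = [5, 4, 4, 3, 1, 3, 3, 2, 2, 1, 1].
max_i inc[i]+dec[i]−1 = 6, with one witness 10, 12, 18, 21, 20, 6.

6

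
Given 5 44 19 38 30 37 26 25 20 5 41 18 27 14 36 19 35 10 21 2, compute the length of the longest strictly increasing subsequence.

5

Let dp[i] be the longest increasing subsequence ending at position i. Then dp = [1, 2, 2, 3, 3, 4, 3, 3, 3, 1, 5, 2, 4, 2, 5, 3, 5, 2, 4, 1].
The maximum is 5; one witness is 5, 19, 30, 37, 41 at positions 1,3,5,6,11.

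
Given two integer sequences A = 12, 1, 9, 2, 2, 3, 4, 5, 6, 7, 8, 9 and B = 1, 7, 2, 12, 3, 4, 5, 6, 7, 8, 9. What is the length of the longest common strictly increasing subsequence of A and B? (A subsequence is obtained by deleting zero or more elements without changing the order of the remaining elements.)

9

A longest common strictly increasing subsequence is 1, 2, 3, 4, 5, 6, 7, 8, 9 (length 9); it appears in order in both A and B, and no longer such subsequence exists.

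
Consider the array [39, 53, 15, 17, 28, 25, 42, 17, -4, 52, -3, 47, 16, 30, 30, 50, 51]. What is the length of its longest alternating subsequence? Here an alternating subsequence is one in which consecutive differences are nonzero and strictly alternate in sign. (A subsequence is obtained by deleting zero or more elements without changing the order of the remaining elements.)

A longest alternating subsequence is 39, 53, 15, 28, 25, 42, 17, 52, -3, 47, 16, 30 (positions 1,2,3,5,6,7,8,10,11,12,13,14); its 11 consecutive differences strictly alternate in sign, and length 12 is optimal.

12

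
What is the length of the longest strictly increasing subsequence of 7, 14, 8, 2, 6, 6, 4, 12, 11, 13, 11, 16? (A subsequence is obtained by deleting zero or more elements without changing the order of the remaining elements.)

One longest increasing subsequence is 7, 8, 12, 13, 16 (positions 1,3,8,10,12), of length 5; no longer one exists.

5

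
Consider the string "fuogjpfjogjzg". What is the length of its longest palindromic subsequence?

5

One longest palindromic subsequence is gjgjg (positions 4,8,10,11,13); it reads the same forward and backward, and the interval DP gives dp[1][13] = 5.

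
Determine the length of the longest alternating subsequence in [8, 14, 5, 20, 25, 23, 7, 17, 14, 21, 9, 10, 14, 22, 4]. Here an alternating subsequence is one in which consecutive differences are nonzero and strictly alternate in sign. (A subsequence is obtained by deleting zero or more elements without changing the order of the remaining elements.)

Track the best alternating length ending on an up-step vs a down-step at each position: up/down = 1/1, 2/1, 1/3, 4/1, 4/1, 4/5, 4/5, 6/5, 6/7, 8/5, 6/9, 10/9, 10/9, 10/5, 1/11.
The maximum over both is 11; one such subsequence is 8, 14, 5, 20, 7, 17, 14, 21, 9, 10, 4.

11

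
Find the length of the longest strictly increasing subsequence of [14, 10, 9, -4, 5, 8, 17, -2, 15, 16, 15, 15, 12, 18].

6

Let dp[i] be the longest increasing subsequence ending at position i. Then dp = [1, 1, 1, 1, 2, 3, 4, 2, 4, 5, 4, 4, 4, 6].
The maximum is 6; one witness is -4, 5, 8, 15, 16, 18 at positions 4,5,6,9,10,14.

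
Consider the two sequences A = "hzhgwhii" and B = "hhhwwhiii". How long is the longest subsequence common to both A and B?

A longest common subsequence is hhwhii (length 6); the LCS DP confirms no longer common subsequence exists.

6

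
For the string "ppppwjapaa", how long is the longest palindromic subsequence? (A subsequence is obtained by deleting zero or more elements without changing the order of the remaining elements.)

5

Using dp[i][j] = 2 + dp[i+1][j−1] if the ends match, else max(dp[i+1][j], dp[i][j−1]):
dp[1][10] = 5. A witness is ppppp at positions 1,2,3,4,8.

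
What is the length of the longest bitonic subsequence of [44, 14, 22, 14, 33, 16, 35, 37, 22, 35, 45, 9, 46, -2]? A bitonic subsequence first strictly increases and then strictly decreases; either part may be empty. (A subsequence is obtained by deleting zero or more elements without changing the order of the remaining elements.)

8

Let inc[i] be the LIS ending at i and dec[i] the longest strictly decreasing subsequence starting at i. inc = [1, 1, 2, 1, 3, 2, 4, 5, 3, 4, 6, 1, 7, 1], dec = [5, 3, 4, 3, 4, 3, 4, 4, 3, 3, 3, 2, 2, 1].
max_i inc[i]+dec[i]−1 = 8, with one witness 14, 22, 33, 35, 37, 35, 9, -2.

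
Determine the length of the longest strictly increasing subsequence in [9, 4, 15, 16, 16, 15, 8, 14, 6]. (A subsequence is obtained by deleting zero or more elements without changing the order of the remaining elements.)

3

Scanning left to right, the best length ending at each element is: 9→1, 4→1, 15→2, 16→3, 16→3, 15→2, 8→2, 14→3, 6→2.
So the longest increasing subsequence has length 3, e.g. 9, 15, 16.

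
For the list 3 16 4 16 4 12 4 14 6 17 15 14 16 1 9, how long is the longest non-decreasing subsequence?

Let dp[i] be the longest non-decreasing subsequence ending at position i. Then dp = [1, 2, 2, 3, 3, 4, 4, 5, 5, 6, 6, 6, 7, 1, 6].
The maximum is 7; one witness is 3, 4, 4, 12, 14, 15, 16 at positions 1,3,5,6,8,11,13.

7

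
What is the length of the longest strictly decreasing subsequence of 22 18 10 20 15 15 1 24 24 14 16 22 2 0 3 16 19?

6

Scanning left to right, the best length ending at each element is: 22→1, 18→2, 10→3, 20→2, 15→3, 15→3, 1→4, 24→1, 24→1, 14→4, 16→3, 22→2, 2→5, 0→6, 3→5, 16→3, 19→3.
So the longest decreasing subsequence has length 6, e.g. 22, 18, 15, 14, 2, 0.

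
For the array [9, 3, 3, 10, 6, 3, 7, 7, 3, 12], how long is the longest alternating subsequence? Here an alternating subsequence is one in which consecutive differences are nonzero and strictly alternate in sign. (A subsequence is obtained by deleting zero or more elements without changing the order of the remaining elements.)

7

Track the best alternating length ending on an up-step vs a down-step at each position: up/down = 1/1, 1/2, 1/2, 3/1, 3/4, 1/4, 5/4, 5/4, 1/6, 7/1.
The maximum over both is 7; one such subsequence is 9, 3, 10, 6, 7, 3, 12.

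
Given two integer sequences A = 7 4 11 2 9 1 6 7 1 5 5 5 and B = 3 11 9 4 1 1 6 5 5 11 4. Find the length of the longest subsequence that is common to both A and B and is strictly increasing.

A longest common strictly increasing subsequence is 4, 6 (length 2); it appears in order in both A and B, and no longer such subsequence exists.

2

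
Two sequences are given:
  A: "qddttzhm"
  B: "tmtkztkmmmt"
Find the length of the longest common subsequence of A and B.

A longest common subsequence is ttzm (length 4); the LCS DP confirms no longer common subsequence exists.

4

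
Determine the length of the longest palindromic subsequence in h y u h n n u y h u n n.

8

One longest palindromic subsequence is hyunnuyh (positions 1,2,3,5,6,7,8,9); it reads the same forward and backward, and the interval DP gives dp[1][12] = 8.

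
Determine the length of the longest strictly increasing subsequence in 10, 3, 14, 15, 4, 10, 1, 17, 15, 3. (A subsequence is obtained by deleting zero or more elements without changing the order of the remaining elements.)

4

One longest increasing subsequence is 10, 14, 15, 17 (positions 1,3,4,8), of length 4; no longer one exists.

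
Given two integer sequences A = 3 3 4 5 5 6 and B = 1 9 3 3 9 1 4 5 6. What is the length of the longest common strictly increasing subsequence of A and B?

For each value that appears in both, track the longest common increasing run ending there.
The best achievable length is 4; one witness is 3, 4, 5, 6 (A-positions 1,3,4,6, B-positions 3,7,8,9).

4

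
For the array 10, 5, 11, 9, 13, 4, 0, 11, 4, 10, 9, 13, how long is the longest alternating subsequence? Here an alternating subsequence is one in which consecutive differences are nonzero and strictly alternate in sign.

11

Track the best alternating length ending on an up-step vs a down-step at each position: up/down = 1/1, 1/2, 3/1, 3/4, 5/1, 1/6, 1/6, 7/6, 7/8, 9/8, 9/10, 11/1.
The maximum over both is 11; one such subsequence is 10, 5, 11, 9, 13, 4, 11, 4, 10, 9, 13.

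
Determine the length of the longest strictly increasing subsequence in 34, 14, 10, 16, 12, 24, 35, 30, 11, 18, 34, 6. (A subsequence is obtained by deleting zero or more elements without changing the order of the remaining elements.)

Scanning left to right, the best length ending at each element is: 34→1, 14→1, 10→1, 16→2, 12→2, 24→3, 35→4, 30→4, 11→2, 18→3, 34→5, 6→1.
So the longest increasing subsequence has length 5, e.g. 14, 16, 24, 30, 34.

5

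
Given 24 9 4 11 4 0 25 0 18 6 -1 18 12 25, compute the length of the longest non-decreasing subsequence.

Scanning left to right, the best length ending at each element is: 24→1, 9→1, 4→1, 11→2, 4→2, 0→1, 25→3, 0→2, 18→3, 6→3, -1→1, 18→4, 12→4, 25→5.
So the longest non-decreasing subsequence has length 5, e.g. 9, 11, 18, 18, 25.

5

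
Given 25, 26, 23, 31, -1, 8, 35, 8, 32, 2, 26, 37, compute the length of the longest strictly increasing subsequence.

Scanning left to right, the best length ending at each element is: 25→1, 26→2, 23→1, 31→3, -1→1, 8→2, 35→4, 8→2, 32→4, 2→2, 26→3, 37→5.
So the longest increasing subsequence has length 5, e.g. 25, 26, 31, 35, 37.

5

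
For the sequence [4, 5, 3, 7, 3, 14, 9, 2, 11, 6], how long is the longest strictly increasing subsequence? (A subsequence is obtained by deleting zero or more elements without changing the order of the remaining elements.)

5

Let dp[i] be the longest increasing subsequence ending at position i. Then dp = [1, 2, 1, 3, 1, 4, 4, 1, 5, 3].
The maximum is 5; one witness is 4, 5, 7, 9, 11 at positions 1,2,4,7,9.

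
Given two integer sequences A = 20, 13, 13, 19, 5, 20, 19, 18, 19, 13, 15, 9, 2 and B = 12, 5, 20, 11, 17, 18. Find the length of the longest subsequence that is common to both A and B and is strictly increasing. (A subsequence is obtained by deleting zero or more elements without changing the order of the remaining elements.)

2

For each value that appears in both, track the longest common increasing run ending there.
The best achievable length is 2; one witness is 5, 20 (A-positions 5,6, B-positions 2,3).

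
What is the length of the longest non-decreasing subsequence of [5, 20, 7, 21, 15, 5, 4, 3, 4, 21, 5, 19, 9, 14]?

5

One longest non-decreasing subsequence is 5, 5, 5, 9, 14 (positions 1,6,11,13,14), of length 5; no longer one exists.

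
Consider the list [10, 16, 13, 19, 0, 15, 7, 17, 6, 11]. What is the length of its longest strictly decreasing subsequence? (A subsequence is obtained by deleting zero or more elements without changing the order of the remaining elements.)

One longest decreasing subsequence is 16, 13, 7, 6 (positions 2,3,7,9), of length 4; no longer one exists.

4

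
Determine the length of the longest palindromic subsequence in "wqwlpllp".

One longest palindromic subsequence is pllp (positions 5,6,7,8); it reads the same forward and backward, and the interval DP gives dp[1][8] = 4.

4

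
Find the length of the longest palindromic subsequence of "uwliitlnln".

4

Using dp[i][j] = 2 + dp[i+1][j−1] if the ends match, else max(dp[i+1][j], dp[i][j−1]):
dp[1][10] = 4. A witness is liil at positions 3,4,5,9.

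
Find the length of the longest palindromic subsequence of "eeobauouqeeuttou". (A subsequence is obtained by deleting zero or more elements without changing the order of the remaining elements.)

Using dp[i][j] = 2 + dp[i+1][j−1] if the ends match, else max(dp[i+1][j], dp[i][j−1]):
dp[1][16] = 8. A witness is uoueeuou at positions 6,7,8,10,11,12,15,16.

8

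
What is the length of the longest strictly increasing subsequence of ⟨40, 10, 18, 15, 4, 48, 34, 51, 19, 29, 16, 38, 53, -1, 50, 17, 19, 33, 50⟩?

7

Let dp[i] be the longest increasing subsequence ending at position i. Then dp = [1, 1, 2, 2, 1, 3, 3, 4, 3, 4, 3, 5, 6, 1, 6, 4, 5, 6, 7].
The maximum is 7; one witness is 10, 15, 16, 17, 19, 33, 50 at positions 2,4,11,16,17,18,19.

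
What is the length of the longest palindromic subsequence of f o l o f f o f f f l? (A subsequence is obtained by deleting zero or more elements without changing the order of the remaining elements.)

7

Using dp[i][j] = 2 + dp[i+1][j−1] if the ends match, else max(dp[i+1][j], dp[i][j−1]):
dp[1][11] = 7. A witness is lfffffl at positions 3,5,6,8,9,10,11.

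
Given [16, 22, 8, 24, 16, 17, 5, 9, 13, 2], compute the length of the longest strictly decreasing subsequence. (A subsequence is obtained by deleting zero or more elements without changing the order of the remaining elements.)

Let dp[i] be the longest decreasing subsequence ending at position i. Then dp = [1, 1, 2, 1, 2, 2, 3, 3, 3, 4].
The maximum is 4; one witness is 16, 8, 5, 2 at positions 1,3,7,10.

4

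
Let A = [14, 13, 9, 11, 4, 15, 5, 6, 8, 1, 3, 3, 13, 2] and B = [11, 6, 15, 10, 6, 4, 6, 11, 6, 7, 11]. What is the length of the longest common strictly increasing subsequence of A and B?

2

A longest common strictly increasing subsequence is 11, 15 (length 2); it appears in order in both A and B, and no longer such subsequence exists.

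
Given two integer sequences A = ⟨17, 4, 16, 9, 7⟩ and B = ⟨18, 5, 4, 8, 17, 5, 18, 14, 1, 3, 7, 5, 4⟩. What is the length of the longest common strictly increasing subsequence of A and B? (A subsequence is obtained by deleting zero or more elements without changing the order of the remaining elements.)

2

A longest common strictly increasing subsequence is 4, 7 (length 2); it appears in order in both A and B, and no longer such subsequence exists.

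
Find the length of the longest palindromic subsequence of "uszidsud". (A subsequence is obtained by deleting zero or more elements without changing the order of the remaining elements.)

5

One longest palindromic subsequence is usdsu (positions 1,2,5,6,7); it reads the same forward and backward, and the interval DP gives dp[1][8] = 5.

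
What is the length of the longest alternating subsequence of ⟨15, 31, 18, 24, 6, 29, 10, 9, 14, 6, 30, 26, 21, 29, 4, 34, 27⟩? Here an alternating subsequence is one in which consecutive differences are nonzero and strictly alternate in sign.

15

A longest alternating subsequence is 15, 31, 18, 24, 6, 29, 10, 14, 6, 30, 26, 29, 4, 34, 27 (positions 1,2,3,4,5,6,7,9,10,11,12,14,15,16,17); its 14 consecutive differences strictly alternate in sign, and length 15 is optimal.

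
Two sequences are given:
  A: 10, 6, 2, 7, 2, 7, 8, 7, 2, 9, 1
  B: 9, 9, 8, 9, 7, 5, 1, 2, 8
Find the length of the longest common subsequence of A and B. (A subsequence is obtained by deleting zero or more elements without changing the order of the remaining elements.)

A longest common subsequence is 7, 2, 8 (length 3); the LCS DP confirms no longer common subsequence exists.

3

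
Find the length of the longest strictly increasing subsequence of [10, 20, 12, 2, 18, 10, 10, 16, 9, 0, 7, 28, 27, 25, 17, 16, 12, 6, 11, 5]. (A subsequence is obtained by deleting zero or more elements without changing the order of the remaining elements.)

4

Let dp[i] be the longest increasing subsequence ending at position i. Then dp = [1, 2, 2, 1, 3, 2, 2, 3, 2, 1, 2, 4, 4, 4, 4, 3, 3, 2, 3, 2].
The maximum is 4; one witness is 10, 12, 18, 28 at positions 1,3,5,12.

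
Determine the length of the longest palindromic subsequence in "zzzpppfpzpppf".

7

Using dp[i][j] = 2 + dp[i+1][j−1] if the ends match, else max(dp[i+1][j], dp[i][j−1]):
dp[1][13] = 7. A witness is pppzppp at positions 5,6,8,9,10,11,12.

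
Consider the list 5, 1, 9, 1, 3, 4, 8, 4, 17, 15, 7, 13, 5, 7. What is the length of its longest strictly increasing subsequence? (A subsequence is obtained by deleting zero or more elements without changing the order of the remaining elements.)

Let dp[i] be the longest increasing subsequence ending at position i. Then dp = [1, 1, 2, 1, 2, 3, 4, 3, 5, 5, 4, 5, 4, 5].
The maximum is 5; one witness is 1, 3, 4, 8, 17 at positions 2,5,6,7,9.

5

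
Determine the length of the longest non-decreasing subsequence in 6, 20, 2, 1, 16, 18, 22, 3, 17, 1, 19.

Let dp[i] be the longest non-decreasing subsequence ending at position i. Then dp = [1, 2, 1, 1, 2, 3, 4, 2, 3, 2, 4].
The maximum is 4; one witness is 6, 16, 18, 22 at positions 1,5,6,7.

4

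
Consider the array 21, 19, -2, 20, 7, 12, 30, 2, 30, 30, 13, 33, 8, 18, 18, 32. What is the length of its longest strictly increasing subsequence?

6

One longest increasing subsequence is -2, 7, 12, 13, 18, 32 (positions 3,5,6,11,14,16), of length 6; no longer one exists.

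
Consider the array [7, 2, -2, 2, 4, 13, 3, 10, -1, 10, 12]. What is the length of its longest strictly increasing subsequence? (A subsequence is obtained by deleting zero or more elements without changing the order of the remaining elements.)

5

Let dp[i] be the longest increasing subsequence ending at position i. Then dp = [1, 1, 1, 2, 3, 4, 3, 4, 2, 4, 5].
The maximum is 5; one witness is -2, 2, 4, 10, 12 at positions 3,4,5,8,11.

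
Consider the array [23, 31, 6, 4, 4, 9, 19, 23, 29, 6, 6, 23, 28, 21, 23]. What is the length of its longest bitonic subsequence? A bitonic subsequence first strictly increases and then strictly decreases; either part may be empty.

Let inc[i] be the LIS ending at i and dec[i] the longest strictly decreasing subsequence starting at i. inc = [1, 2, 1, 1, 1, 2, 3, 4, 5, 2, 2, 4, 5, 4, 5], dec = [3, 4, 2, 1, 1, 2, 2, 2, 3, 1, 1, 2, 2, 1, 1].
max_i inc[i]+dec[i]−1 = 7, with one witness 6, 9, 19, 23, 29, 28, 23.

7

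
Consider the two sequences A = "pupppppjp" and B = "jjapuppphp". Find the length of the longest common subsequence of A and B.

6

A longest common subsequence is pupppp (length 6); the LCS DP confirms no longer common subsequence exists.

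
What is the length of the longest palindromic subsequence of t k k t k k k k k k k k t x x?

12

Using dp[i][j] = 2 + dp[i+1][j−1] if the ends match, else max(dp[i+1][j], dp[i][j−1]):
dp[1][15] = 12. A witness is tkkkkkkkkkkt at positions 1,2,3,5,6,7,8,9,10,11,12,13.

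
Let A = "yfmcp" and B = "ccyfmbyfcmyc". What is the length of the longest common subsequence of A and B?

Backtracking the LCS table gives one alignment: y (A1,B7) → f (A2,B8) → m (A3,B10) → c (A4,B12).
So the longest common subsequence has length 4.

4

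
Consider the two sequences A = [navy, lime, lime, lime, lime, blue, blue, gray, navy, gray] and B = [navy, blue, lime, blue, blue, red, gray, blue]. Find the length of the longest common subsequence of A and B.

5

A longest common subsequence is navy, lime, blue, blue, gray (length 5); the LCS DP confirms no longer common subsequence exists.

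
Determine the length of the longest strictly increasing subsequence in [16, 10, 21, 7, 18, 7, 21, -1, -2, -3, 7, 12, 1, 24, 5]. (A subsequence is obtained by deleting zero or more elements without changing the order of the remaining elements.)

4

Let dp[i] be the longest increasing subsequence ending at position i. Then dp = [1, 1, 2, 1, 2, 1, 3, 1, 1, 1, 2, 3, 2, 4, 3].
The maximum is 4; one witness is 16, 18, 21, 24 at positions 1,5,7,14.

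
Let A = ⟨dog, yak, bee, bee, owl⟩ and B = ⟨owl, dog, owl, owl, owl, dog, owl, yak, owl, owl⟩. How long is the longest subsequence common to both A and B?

A longest common subsequence is dog, yak, owl (length 3); the LCS DP confirms no longer common subsequence exists.

3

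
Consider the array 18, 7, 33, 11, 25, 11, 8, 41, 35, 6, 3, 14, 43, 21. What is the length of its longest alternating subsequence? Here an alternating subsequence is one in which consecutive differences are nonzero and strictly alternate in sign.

10

Track the best alternating length ending on an up-step vs a down-step at each position: up/down = 1/1, 1/2, 3/1, 3/4, 5/4, 3/6, 3/6, 7/1, 7/8, 1/8, 1/8, 9/8, 9/1, 9/10.
The maximum over both is 10; one such subsequence is 18, 7, 33, 11, 25, 11, 41, 35, 43, 21.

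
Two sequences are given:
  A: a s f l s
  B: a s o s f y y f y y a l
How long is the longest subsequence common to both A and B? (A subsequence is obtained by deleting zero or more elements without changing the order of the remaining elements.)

Backtracking the LCS table gives one alignment: a (A1,B1) → s (A2,B4) → f (A3,B8) → l (A4,B12).
So the longest common subsequence has length 4.

4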